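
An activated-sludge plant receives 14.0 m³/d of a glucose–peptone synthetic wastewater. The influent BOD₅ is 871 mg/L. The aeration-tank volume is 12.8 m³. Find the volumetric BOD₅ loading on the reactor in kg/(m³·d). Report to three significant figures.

L_v ≈ 0.953 kg BOD₅/(m³·d)

Volumetric loading L_v = Q·S₀ / V = 14.0 × 871 g/m³ / 12.80 m³ = 952.7 g/(m³·d) = 0.9527 kg BOD₅/(m³·d).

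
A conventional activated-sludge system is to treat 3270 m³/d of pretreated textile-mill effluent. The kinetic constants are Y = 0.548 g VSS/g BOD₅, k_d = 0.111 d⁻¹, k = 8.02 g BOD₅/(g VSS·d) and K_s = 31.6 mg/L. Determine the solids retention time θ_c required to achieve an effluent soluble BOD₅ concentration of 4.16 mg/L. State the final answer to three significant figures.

At the target effluent, Y k S/(K_s+S) = 0.548×8.02×4.16/35.76 = 0.5113 d⁻¹.
Then 1/θ_c = μ − k_d = 0.5113 − 0.111 = 0.4003 d⁻¹, giving θ_c = 2.498 d.

θ_c ≈ 2.50 d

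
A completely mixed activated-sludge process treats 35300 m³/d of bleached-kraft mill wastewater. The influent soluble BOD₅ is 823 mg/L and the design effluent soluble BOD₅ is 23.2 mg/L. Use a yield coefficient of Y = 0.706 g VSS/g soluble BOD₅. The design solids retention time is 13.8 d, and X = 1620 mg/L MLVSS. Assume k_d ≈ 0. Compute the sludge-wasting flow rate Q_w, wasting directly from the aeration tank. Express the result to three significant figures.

Biomass mass balance (decay neglected): V·X = Y·Q·(S₀ − S)·θ_c, so V = 0.706 × 35300 × (823 − 23.2) × 13.8 / 1620 = 169795 m³.
For wasting at MLVSS concentration, Q_w = V/θ_c = 169795/13.8 = 12304 m³/d.

Q_w ≈ 12300 m³/d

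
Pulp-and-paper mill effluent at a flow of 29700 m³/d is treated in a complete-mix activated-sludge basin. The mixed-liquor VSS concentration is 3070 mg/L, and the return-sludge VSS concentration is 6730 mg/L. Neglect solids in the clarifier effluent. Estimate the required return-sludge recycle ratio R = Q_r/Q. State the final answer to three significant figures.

Mass balance around the secondary clarifier (neglecting effluent solids): R = X / (X_r − X) = 3070 / (6730 − 3070) = 0.8388.

R ≈ 0.839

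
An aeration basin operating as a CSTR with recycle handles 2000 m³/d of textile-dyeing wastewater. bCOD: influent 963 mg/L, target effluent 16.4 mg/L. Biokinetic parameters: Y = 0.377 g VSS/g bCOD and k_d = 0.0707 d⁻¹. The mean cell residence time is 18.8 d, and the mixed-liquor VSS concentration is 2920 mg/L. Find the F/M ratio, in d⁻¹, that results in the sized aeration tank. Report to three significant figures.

F/M ≈ 0.334 d⁻¹

Rearranging the biomass balance for a CMAS with decay, V = Y·Q·ΔS·θ_c / [X·(1+k_d θ_c)] = 0.377 × 2000 × (963 − 16.4) × 18.8 / [2920 × (1 + 0.0707 × 18.8)] = 1.34×10^7 / 6801 = 1973 m³.
F/M = Q·S₀ / (V·X) = 2000 × 963 / (1973 × 2920) = 0.3343 g bCOD·(g VSS·d)⁻¹.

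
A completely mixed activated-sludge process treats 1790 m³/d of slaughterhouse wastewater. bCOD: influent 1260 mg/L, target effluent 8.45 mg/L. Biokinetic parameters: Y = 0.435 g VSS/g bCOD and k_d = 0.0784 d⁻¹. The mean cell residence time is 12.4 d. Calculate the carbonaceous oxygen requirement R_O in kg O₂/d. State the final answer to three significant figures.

Observed yield with endogenous decay: Y_obs = Y / (1 + k_d·θ_c) = 0.435 / (1 + 0.0784 × 12.4) = 0.435 / 1.972 = 0.2206 g VSS/g bCOD.
Mass of bCOD removed per day: Q(S₀ − S) = 1790 × 1252 g/m³ = 2240 kg/d.
Net sludge production P_X = 0.2206 × 2240 = 494.1 kg VSS/d.
Carbonaceous O₂ demand = substrate oxidised − cell-mass equivalent = 2240 − 1.42 × 494.1 = 1539 kg O₂/d.

R_O ≈ 1540 kg O₂/d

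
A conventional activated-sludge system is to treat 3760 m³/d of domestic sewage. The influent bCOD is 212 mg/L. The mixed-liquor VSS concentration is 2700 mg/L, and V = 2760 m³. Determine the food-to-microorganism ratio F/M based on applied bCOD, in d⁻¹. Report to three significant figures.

F/M = applied load / biomass = Q·S₀/(V·X) = 3760 × 212 / (2760 × 2700) = 0.1070 d⁻¹.

F/M ≈ 0.107 d⁻¹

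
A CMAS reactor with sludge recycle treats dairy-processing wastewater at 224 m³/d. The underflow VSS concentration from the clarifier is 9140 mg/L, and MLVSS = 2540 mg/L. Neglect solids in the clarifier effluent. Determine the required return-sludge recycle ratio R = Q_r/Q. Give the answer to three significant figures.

Mass balance around the secondary clarifier (neglecting effluent solids): R = X / (X_r − X) = 2540 / (9140 − 2540) = 0.3848.

R ≈ 0.385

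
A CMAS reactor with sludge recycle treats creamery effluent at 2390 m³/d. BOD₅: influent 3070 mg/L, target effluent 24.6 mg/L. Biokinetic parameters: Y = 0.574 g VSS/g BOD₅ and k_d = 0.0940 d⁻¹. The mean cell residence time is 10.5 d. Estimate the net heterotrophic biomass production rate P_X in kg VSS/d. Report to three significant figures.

Y_obs = Y / (1 + k_d θ_c) = 0.574 / (1 + 0.0940 × 10.5) = 0.574 / 1.987 = 0.2889.
Mass of BOD₅ removed per day: Q(S₀ − S) = 2390 × 3045 g/m³ = 7279 kg/d.
Biomass produced: P_X = Y_obs·Q·ΔS = 0.2889 × 7279 ≈ 2103 kg VSS/d.

P_X ≈ 2100 kg VSS/d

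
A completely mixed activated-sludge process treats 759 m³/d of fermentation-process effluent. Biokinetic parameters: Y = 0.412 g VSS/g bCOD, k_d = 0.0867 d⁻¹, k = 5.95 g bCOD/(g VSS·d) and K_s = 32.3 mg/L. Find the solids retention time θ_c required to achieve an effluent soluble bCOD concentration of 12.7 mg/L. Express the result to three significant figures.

θ_c ≈ 1.65 d

Specific growth rate at S = 12.7 mg/L: μ = YkS/(K_s+S) = 0.412·5.95·12.7/(32.3+12.7) = 0.6918 d⁻¹.
1/θ_c = 0.6918 − 0.0867 = 0.6051 d⁻¹, so θ_c = 1.653 d.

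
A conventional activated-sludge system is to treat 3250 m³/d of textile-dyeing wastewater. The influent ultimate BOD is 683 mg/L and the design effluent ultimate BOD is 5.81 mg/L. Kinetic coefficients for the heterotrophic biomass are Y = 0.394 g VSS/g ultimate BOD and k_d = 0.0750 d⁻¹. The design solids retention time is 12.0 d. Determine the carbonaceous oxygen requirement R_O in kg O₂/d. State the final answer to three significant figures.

R_O ≈ 1550 kg O₂/d

The observed yield is Y_obs = Y/(1 + k_d·θ_c) = 0.394 / (1 + 0.0750 × 12.0) = 0.394 / 1.900 = 0.2074 g VSS per g ultimate BOD removed.
Q·(S₀ − S) = 3250 × (683 − 5.81) × 10⁻³ = 2201 kg/d removed.
P_X = Y_obs·Q·(S₀ − S) = 0.2074 × 2201 = 456.4 kg VSS/d.
R_O = Q·(S₀ − S) − 1.42·P_X = 2201 − 1.42 × 456.4 = 1553 kg O₂/d.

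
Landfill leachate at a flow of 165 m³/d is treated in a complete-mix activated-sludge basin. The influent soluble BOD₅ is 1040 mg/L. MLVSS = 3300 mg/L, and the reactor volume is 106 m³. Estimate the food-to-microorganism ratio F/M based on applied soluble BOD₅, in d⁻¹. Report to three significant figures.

F/M ≈ 0.491 d⁻¹

Food-to-microorganism ratio F/M = Q S₀ / (V X) = 165 × 1040 / (106.0 × 3300) = 0.4906 d⁻¹.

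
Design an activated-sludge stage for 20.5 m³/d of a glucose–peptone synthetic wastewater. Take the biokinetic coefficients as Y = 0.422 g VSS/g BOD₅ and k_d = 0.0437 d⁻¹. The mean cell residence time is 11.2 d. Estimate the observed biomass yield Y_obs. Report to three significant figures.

Observed yield with endogenous decay: Y_obs = Y / (1 + k_d·θ_c) = 0.422 / (1 + 0.0437 × 11.2) = 0.422 / 1.489 = 0.2833 g VSS/g BOD₅.

Y_obs ≈ 0.283 g VSS/g BOD₅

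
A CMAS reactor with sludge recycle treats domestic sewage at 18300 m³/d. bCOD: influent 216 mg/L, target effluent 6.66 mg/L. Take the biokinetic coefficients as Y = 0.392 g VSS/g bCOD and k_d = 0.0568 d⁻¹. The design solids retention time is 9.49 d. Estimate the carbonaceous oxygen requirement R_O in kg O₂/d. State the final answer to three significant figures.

R_O ≈ 2450 kg O₂/d

Y_obs = Y / (1 + k_d θ_c) = 0.392 / (1 + 0.0568 × 9.49) = 0.392 / 1.539 = 0.2547.
Substrate removed = Q·(S₀ − S) = 18300 m³/d × (216 − 6.66) g/m³ = 3.83×10^6 g/d = 3831 kg/d.
Net sludge production P_X = 0.2547 × 3831 = 975.8 kg VSS/d.
R_O = Q·ΔS − 1.42 P_X = 3831 − 1386 = 2445 kg O₂/d.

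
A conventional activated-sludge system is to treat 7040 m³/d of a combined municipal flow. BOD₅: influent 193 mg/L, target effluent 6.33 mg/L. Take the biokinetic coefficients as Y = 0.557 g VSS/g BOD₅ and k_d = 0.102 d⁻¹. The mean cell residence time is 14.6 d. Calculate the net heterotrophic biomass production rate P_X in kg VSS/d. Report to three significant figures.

The observed yield is Y_obs = Y/(1 + k_d·θ_c) = 0.557 / (1 + 0.102 × 14.6) = 0.557 / 2.489 = 0.2238 g VSS per g BOD₅ removed.
ΔS = 193 − 6.33 = 186.7 mg/L, so the substrate removal rate is 7040 × 186.7/1000 = 1314 kg BOD₅/d.
Biomass produced: P_X = Y_obs·Q·ΔS = 0.2238 × 1314 ≈ 294.1 kg VSS/d.

P_X ≈ 294 kg VSS/d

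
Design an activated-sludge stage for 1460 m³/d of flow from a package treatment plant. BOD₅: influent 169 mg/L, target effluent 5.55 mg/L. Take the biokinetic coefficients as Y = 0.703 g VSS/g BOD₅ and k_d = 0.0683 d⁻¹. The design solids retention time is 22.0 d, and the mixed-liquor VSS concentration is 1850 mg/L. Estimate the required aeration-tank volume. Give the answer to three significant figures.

V ≈ 797 m³

From the SRT design equation V = Y Q (S₀−S) θ_c / [X (1 + k_d θ_c)] = 0.703 × 1460 × (169 − 5.55) × 22.0 / [1850 × (1 + 0.0683 × 22.0)] = 3.69×10^6 / 4630 = 797.2 m³.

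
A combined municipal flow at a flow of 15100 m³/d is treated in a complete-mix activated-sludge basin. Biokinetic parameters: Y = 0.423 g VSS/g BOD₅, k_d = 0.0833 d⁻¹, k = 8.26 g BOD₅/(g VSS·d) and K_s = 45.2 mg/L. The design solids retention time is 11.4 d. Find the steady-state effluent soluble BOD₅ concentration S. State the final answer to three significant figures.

For a completely mixed reactor with recycle the Lawrence–McCarty relation gives S = K_s·(1 + k_d·θ_c) / [θ_c·(Y·k − k_d) − 1] = 45.2 × (1 + 0.0833 × 11.4) / [11.4 × (0.423 × 8.26 − 0.0833) − 1] = 88.12 / 37.88 = 2.326 mg/L.

S ≈ 2.33 mg/L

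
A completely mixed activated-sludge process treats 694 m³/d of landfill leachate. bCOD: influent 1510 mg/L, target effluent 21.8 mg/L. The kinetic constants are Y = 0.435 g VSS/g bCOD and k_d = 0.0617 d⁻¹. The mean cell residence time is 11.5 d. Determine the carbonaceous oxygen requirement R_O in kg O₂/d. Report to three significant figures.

R_O ≈ 660 kg O₂/d

The observed yield is Y_obs = Y/(1 + k_d·θ_c) = 0.435 / (1 + 0.0617 × 11.5) = 0.435 / 1.710 = 0.2545 g VSS per g bCOD removed.
Q·(S₀ − S) = 694 × (1510 − 21.8) × 10⁻³ = 1033 kg/d removed.
Net sludge production P_X = 0.2545 × 1033 = 262.8 kg VSS/d.
R_O = Q·(S₀ − S) − 1.42·P_X = 1033 − 1.42 × 262.8 = 659.6 kg O₂/d.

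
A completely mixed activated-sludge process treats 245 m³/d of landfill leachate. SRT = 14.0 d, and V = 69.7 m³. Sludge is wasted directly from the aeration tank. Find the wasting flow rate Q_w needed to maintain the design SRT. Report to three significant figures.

With mixed-liquor wasting, θ_c = V/Q_w, so Q_w = V/θ_c = 69.70/14.0 = 4.979 m³/d.

Q_w ≈ 4.98 m³/d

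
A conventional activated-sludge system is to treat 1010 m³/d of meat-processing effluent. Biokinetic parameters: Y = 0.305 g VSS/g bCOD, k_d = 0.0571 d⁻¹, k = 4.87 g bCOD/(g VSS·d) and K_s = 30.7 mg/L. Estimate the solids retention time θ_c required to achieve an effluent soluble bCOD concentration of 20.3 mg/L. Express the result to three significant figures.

θ_c ≈ 1.87 d

At the target effluent, Y k S/(K_s+S) = 0.305×4.87×20.3/51.00 = 0.5912 d⁻¹.
1/θ_c = 0.5912 − 0.0571 = 0.5341 d⁻¹, so θ_c = 1.872 d.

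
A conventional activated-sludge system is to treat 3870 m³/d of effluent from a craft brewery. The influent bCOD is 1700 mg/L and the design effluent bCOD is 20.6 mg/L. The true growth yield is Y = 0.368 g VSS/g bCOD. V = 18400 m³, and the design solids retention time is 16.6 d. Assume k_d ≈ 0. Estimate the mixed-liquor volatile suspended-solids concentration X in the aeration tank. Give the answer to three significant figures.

X ≈ 2160 mg/L

Without decay, X = Y Q (S₀−S) θ_c / V = 0.368 × 3870 × (1700 − 20.6) × 16.6 / 18400 = 2158 mg/L.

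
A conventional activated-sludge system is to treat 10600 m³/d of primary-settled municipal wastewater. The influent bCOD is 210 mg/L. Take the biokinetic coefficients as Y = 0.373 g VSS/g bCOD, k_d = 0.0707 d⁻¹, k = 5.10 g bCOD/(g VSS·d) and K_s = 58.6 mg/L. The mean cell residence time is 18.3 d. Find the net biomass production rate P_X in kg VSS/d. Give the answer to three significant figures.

From the Monod/SRT balance for a CMAS, S = K_s·(1+k_d θ_c)/[θ_c·(Y k − k_d) − 1] = 58.6 × (1 + 0.0707 × 18.3) / [18.3 × (0.373 × 5.10 − 0.0707) − 1] = 134.4 / 32.52 = 4.134 mg/L.
Observed yield with endogenous decay: Y_obs = Y / (1 + k_d·θ_c) = 0.373 / (1 + 0.0707 × 18.3) = 0.373 / 2.294 = 0.1626 g VSS/g bCOD.
ΔS = 210 − 4.13 = 205.9 mg/L, so the substrate removal rate is 10600 × 205.9/1000 = 2182 kg bCOD/d.
P_X = Y_obs · Q(S₀ − S) = 0.1626 × 2182 = 354.9 kg VSS/d.

P_X ≈ 355 kg VSS/d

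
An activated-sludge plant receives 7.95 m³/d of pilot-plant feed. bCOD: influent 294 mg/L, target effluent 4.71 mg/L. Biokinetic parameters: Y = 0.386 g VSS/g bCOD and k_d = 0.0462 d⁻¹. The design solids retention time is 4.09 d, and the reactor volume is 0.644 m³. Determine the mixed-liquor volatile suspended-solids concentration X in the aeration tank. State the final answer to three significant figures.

Solving the biomass balance for X: X = Y Q (S₀−S) θ_c / [V (1+k_d θ_c)] = 0.386 × 7.95 × (294 − 4.71) × 4.09 / [0.644 × (1 + 0.0462 × 4.09)] = 4742 mg/L.

X ≈ 4740 mg/L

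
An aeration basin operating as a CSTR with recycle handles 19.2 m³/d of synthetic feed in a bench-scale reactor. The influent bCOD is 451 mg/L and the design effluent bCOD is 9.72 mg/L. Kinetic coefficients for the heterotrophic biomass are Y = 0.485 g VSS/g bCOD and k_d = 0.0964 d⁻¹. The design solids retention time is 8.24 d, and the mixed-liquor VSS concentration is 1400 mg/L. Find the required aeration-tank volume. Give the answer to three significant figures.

V ≈ 13.5 m³

Rearranging the biomass balance for a CMAS with decay, V = Y·Q·ΔS·θ_c / [X·(1+k_d θ_c)] = 0.485 × 19.2 × (451 − 9.72) × 8.24 / [1400 × (1 + 0.0964 × 8.24)] = 3.39×10^4 / 2512 = 13.48 m³.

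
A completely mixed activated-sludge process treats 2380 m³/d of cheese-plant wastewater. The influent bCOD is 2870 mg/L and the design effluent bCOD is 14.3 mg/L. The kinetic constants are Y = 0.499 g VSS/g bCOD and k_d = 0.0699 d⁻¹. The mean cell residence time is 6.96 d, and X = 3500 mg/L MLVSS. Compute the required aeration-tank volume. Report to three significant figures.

V ≈ 4540 m³

Rearranging the biomass balance for a CMAS with decay, V = Y·Q·ΔS·θ_c / [X·(1+k_d θ_c)] = 0.499 × 2380 × (2870 − 14.3) × 6.96 / [3500 × (1 + 0.0699 × 6.96)] = 2.36×10^7 / 5203 = 4537 m³.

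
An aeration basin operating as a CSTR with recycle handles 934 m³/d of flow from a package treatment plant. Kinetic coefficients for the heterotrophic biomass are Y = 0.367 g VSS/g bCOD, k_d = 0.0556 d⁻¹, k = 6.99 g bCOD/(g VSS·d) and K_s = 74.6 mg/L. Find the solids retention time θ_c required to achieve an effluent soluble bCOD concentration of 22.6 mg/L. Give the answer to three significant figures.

From 1/θ_c = Y·k·S/(K_s + S) − k_d: Y·k·S/(K_s+S) = 0.367 × 6.99 × 22.6 / (74.6 + 22.6) = 0.5965 d⁻¹.
1/θ_c = 0.5965 − 0.0556 = 0.5409 d⁻¹, so θ_c = 1.849 d.

θ_c ≈ 1.85 d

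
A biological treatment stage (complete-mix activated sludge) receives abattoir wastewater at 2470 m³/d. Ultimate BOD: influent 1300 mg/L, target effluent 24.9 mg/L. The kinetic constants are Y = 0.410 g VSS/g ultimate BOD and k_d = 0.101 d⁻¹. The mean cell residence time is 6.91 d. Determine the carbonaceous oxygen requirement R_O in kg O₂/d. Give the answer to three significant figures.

R_O ≈ 2070 kg O₂/d

Y_obs = Y / (1 + k_d θ_c) = 0.410 / (1 + 0.101 × 6.91) = 0.410 / 1.698 = 0.2415.
Q·(S₀ − S) = 2470 × (1300 − 24.9) × 10⁻³ = 3149 kg/d removed.
Net sludge production P_X = 0.2415 × 3149 = 760.5 kg VSS/d.
R_O = Q·(S₀ − S) − 1.42·P_X = 3149 − 1.42 × 760.5 = 2070 kg O₂/d.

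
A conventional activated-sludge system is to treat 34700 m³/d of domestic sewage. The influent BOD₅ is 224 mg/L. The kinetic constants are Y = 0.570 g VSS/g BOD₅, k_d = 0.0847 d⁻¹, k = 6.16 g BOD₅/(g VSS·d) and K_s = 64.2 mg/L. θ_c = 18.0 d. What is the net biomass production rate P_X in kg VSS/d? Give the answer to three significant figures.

P_X ≈ 1730 kg VSS/d

For a completely mixed reactor with recycle the Lawrence–McCarty relation gives S = K_s·(1 + k_d·θ_c) / [θ_c·(Y·k − k_d) − 1] = 64.2 × (1 + 0.0847 × 18.0) / [18.0 × (0.570 × 6.16 − 0.0847) − 1] = 162.1 / 60.68 = 2.671 mg/L.
Y_obs = Y / (1 + k_d θ_c) = 0.570 / (1 + 0.0847 × 18.0) = 0.570 / 2.525 = 0.2258.
Q·(S₀ − S) = 34700 × (224 − 2.67) × 10⁻³ = 7680 kg/d removed.
So the net sludge growth is P_X = 0.2258 × 7680 = 1734 kg VSS/d.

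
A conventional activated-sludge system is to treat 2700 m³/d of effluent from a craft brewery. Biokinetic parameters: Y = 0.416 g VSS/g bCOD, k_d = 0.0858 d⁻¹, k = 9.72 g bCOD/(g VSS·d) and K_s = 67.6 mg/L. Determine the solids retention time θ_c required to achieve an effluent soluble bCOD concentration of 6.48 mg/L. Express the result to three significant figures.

From 1/θ_c = Y·k·S/(K_s + S) − k_d: Y·k·S/(K_s+S) = 0.416 × 9.72 × 6.48 / (67.6 + 6.48) = 0.3537 d⁻¹.
Then 1/θ_c = μ − k_d = 0.3537 − 0.0858 = 0.2679 d⁻¹, giving θ_c = 3.733 d.

θ_c ≈ 3.73 d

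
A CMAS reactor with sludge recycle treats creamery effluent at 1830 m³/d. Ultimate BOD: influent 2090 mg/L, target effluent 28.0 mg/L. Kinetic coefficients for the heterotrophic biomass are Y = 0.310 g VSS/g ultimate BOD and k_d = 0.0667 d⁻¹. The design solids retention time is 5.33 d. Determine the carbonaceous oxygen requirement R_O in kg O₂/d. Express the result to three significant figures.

Y_obs = Y / (1 + k_d θ_c) = 0.310 / (1 + 0.0667 × 5.33) = 0.310 / 1.356 = 0.2287.
Mass of ultimate BOD removed per day: Q(S₀ − S) = 1830 × 2062 g/m³ = 3773 kg/d.
Net sludge production P_X = 0.2287 × 3773 = 863.0 kg VSS/d.
R_O = Q·ΔS − 1.42 P_X = 3773 − 1225 = 2548 kg O₂/d.

R_O ≈ 2550 kg O₂/d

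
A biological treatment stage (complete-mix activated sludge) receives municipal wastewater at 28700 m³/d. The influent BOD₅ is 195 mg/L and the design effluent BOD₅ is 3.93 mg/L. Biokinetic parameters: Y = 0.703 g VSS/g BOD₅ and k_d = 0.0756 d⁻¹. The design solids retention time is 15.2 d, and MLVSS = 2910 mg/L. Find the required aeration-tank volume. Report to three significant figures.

V ≈ 9370 m³

From the SRT design equation V = Y Q (S₀−S) θ_c / [X (1 + k_d θ_c)] = 0.703 × 28700 × (195 − 3.93) × 15.2 / [2910 × (1 + 0.0756 × 15.2)] = 5.86×10^7 / 6254 = 9370 m³.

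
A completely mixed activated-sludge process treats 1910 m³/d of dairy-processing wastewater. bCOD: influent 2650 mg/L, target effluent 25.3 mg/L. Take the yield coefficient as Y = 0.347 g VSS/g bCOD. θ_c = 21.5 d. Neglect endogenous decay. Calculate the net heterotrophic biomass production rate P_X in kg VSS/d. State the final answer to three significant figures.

P_X ≈ 1740 kg VSS/d

With endogenous decay neglected, the observed yield equals the true yield: Y_obs = Y = 0.347 g VSS/g bCOD.
Q·(S₀ − S) = 1910 × (2650 − 25.3) × 10⁻³ = 5013 kg/d removed.
P_X = Y_obs · Q(S₀ − S) = 0.3470 × 5013 = 1740 kg VSS/d.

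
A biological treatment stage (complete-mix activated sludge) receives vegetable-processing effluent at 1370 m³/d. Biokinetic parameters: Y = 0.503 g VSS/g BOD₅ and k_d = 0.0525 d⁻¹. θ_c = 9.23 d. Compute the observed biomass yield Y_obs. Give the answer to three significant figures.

Y_obs ≈ 0.339 g VSS/g BOD₅

The observed yield is Y_obs = Y/(1 + k_d·θ_c) = 0.503 / (1 + 0.0525 × 9.23) = 0.503 / 1.485 = 0.3388 g VSS per g BOD₅ removed.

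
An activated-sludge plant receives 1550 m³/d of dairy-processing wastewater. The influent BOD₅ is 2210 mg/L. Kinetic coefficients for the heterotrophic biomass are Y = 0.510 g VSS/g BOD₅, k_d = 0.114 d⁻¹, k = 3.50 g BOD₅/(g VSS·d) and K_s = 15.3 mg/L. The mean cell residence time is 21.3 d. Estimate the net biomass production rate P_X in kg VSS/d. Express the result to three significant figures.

Effluent substrate depends only on kinetics and SRT: S = K_s(1 + k_d θ_c) / [θ_c(Yk − k_d) − 1] = 15.3 × (1 + 0.114 × 21.3) / [21.3 × (0.510 × 3.50 − 0.114) − 1] = 52.45 / 34.59 = 1.516 mg/L.
Correct the yield for decay: Y_obs = Y/(1 + k_d θ_c) = 0.510 / (1 + 0.114 × 21.3) = 0.510 / 3.428 = 0.1488.
Q·(S₀ − S) = 1550 × (2210 − 1.52) × 10⁻³ = 3423 kg/d removed.
Biomass produced: P_X = Y_obs·Q·ΔS = 0.1488 × 3423 ≈ 509.2 kg VSS/d.

P_X ≈ 509 kg VSS/d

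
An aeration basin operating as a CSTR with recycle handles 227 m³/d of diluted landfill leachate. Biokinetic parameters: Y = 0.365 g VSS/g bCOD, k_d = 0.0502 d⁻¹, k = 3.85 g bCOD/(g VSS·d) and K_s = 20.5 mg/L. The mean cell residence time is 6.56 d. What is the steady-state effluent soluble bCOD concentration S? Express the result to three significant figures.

S ≈ 3.45 mg/L

From the Monod/SRT balance for a CMAS, S = K_s·(1+k_d θ_c)/[θ_c·(Y k − k_d) − 1] = 20.5 × (1 + 0.0502 × 6.56) / [6.56 × (0.365 × 3.85 − 0.0502) − 1] = 27.25 / 7.889 = 3.454 mg/L.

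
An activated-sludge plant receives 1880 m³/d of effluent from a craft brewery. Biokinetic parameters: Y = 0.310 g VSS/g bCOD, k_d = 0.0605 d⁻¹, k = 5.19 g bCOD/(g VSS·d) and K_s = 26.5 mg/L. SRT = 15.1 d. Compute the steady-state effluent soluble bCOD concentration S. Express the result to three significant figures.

Effluent substrate depends only on kinetics and SRT: S = K_s(1 + k_d θ_c) / [θ_c(Yk − k_d) − 1] = 26.5 × (1 + 0.0605 × 15.1) / [15.1 × (0.310 × 5.19 − 0.0605) − 1] = 50.71 / 22.38 = 2.266 mg/L.

S ≈ 2.27 mg/L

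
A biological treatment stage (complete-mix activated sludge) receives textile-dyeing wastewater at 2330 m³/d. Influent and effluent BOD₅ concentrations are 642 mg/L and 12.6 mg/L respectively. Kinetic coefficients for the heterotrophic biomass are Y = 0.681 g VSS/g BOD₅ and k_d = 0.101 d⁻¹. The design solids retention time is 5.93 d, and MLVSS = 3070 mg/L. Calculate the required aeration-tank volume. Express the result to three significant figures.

V ≈ 1210 m³

Rearranging the biomass balance for a CMAS with decay, V = Y·Q·ΔS·θ_c / [X·(1+k_d θ_c)] = 0.681 × 2330 × (642 − 12.6) × 5.93 / [3070 × (1 + 0.101 × 5.93)] = 5.92×10^6 / 4909 = 1206 m³.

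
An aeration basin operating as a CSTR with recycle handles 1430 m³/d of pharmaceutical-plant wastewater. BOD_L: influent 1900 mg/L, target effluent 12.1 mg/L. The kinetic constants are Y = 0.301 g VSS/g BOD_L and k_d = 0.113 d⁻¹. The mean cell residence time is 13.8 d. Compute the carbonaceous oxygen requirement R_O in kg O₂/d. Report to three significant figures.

Correct the yield for decay: Y_obs = Y/(1 + k_d θ_c) = 0.301 / (1 + 0.113 × 13.8) = 0.301 / 2.559 = 0.1176.
Substrate removed = Q·(S₀ − S) = 1430 m³/d × (1900 − 12.1) g/m³ = 2.7×10^6 g/d = 2700 kg/d.
Biomass synthesised: P_X = Y_obs × 2700 = 317.5 kg VSS/d.
R_O = Q·ΔS − 1.42 P_X = 2700 − 450.8 = 2249 kg O₂/d.

R_O ≈ 2250 kg O₂/d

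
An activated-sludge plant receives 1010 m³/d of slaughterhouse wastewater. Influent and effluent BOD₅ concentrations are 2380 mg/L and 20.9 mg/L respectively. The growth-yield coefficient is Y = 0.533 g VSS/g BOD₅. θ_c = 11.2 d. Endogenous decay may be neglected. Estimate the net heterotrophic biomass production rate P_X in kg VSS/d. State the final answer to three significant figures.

With endogenous decay neglected, the observed yield equals the true yield: Y_obs = Y = 0.533 g VSS/g BOD₅.
Q·(S₀ − S) = 1010 × (2380 − 20.9) × 10⁻³ = 2383 kg/d removed.
Biomass produced: P_X = Y_obs·Q·ΔS = 0.5330 × 2383 ≈ 1270 kg VSS/d.

P_X ≈ 1270 kg VSS/d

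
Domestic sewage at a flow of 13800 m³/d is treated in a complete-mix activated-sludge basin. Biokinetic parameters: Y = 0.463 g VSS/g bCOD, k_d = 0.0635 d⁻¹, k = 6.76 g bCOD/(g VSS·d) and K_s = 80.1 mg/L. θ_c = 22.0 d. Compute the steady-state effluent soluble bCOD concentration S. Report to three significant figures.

For a completely mixed reactor with recycle the Lawrence–McCarty relation gives S = K_s·(1 + k_d·θ_c) / [θ_c·(Y·k − k_d) − 1] = 80.1 × (1 + 0.0635 × 22.0) / [22.0 × (0.463 × 6.76 − 0.0635) − 1] = 192.0 / 66.46 = 2.889 mg/L.

S ≈ 2.89 mg/L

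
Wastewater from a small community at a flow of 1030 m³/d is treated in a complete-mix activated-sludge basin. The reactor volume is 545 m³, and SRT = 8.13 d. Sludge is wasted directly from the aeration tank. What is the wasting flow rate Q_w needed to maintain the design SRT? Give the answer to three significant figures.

For wasting at MLVSS concentration, Q_w = V/θ_c = 545.0/8.13 = 67.04 m³/d.

Q_w ≈ 67.0 m³/d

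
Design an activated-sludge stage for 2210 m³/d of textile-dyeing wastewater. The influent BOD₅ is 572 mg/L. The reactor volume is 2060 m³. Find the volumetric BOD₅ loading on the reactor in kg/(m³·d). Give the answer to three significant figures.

L_v = Q S₀ / V = 2210 × 572 × 10⁻³ / 2060 = 0.6137 kg/(m³·d).

L_v ≈ 0.614 kg BOD₅/(m³·d)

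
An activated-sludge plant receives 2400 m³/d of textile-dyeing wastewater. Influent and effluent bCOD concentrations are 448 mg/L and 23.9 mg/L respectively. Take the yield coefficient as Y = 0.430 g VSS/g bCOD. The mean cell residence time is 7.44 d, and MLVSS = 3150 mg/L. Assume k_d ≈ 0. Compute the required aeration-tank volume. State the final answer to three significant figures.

V ≈ 1030 m³

Biomass mass balance (decay neglected): V·X = Y·Q·(S₀ − S)·θ_c, so V = 0.430 × 2400 × (448 − 23.9) × 7.44 / 3150 = 1034 m³.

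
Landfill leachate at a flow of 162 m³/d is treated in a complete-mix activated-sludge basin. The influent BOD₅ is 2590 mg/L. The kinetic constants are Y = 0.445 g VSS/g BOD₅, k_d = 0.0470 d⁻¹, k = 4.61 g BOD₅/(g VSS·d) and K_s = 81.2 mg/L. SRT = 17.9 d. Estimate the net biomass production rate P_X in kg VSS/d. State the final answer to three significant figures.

Effluent substrate depends only on kinetics and SRT: S = K_s(1 + k_d θ_c) / [θ_c(Yk − k_d) − 1] = 81.2 × (1 + 0.0470 × 17.9) / [17.9 × (0.445 × 4.61 − 0.0470) − 1] = 149.5 / 34.88 = 4.287 mg/L.
The observed yield is Y_obs = Y/(1 + k_d·θ_c) = 0.445 / (1 + 0.0470 × 17.9) = 0.445 / 1.841 = 0.2417 g VSS per g BOD₅ removed.
ΔS = 2590 − 4.29 = 2586 mg/L, so the substrate removal rate is 162 × 2586/1000 = 418.9 kg BOD₅/d.
P_X = Y_obs · Q(S₀ − S) = 0.2417 × 418.9 = 101.2 kg VSS/d.

P_X ≈ 101 kg VSS/d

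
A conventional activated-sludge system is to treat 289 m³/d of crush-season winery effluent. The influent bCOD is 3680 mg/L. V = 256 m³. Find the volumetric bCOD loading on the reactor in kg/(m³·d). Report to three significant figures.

L_v ≈ 4.15 kg bCOD/(m³·d)

Applied bCOD load per unit volume = Q·S₀/V = (289 × 3680/1000)/256.0 = 4.154 kg bCOD·m⁻³·d⁻¹.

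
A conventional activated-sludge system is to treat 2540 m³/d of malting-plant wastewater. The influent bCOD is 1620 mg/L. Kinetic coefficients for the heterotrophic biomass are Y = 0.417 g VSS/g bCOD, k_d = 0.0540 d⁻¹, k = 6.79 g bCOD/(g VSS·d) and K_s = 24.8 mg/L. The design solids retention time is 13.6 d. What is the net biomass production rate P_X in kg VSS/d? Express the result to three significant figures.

P_X ≈ 989 kg VSS/d

From the Monod/SRT balance for a CMAS, S = K_s·(1+k_d θ_c)/[θ_c·(Y k − k_d) − 1] = 24.8 × (1 + 0.0540 × 13.6) / [13.6 × (0.417 × 6.79 − 0.0540) − 1] = 43.01 / 36.77 = 1.170 mg/L.
The observed yield is Y_obs = Y/(1 + k_d·θ_c) = 0.417 / (1 + 0.0540 × 13.6) = 0.417 / 1.734 = 0.2404 g VSS per g bCOD removed.
Mass of bCOD removed per day: Q(S₀ − S) = 2540 × 1619 g/m³ = 4112 kg/d.
P_X = Y_obs · Q(S₀ − S) = 0.2404 × 4112 = 988.6 kg VSS/d.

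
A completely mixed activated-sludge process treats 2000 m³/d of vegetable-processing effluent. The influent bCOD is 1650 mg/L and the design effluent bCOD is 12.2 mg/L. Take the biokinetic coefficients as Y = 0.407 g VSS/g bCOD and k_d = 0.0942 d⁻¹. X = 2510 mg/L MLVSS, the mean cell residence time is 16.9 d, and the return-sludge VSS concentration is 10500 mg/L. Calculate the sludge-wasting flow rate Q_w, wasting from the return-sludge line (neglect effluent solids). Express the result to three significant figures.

From the SRT design equation V = Y Q (S₀−S) θ_c / [X (1 + k_d θ_c)] = 0.407 × 2000 × (1650 − 12.2) × 16.9 / [2510 × (1 + 0.0942 × 16.9)] = 2.25×10^7 / 6506 = 3463 m³.
Q_w = (V·X)/(θ_c X_r) = 3463 × 2510 / (16.9 × 10500) = 48.99 m³/d.

Q_w ≈ 49.0 m³/d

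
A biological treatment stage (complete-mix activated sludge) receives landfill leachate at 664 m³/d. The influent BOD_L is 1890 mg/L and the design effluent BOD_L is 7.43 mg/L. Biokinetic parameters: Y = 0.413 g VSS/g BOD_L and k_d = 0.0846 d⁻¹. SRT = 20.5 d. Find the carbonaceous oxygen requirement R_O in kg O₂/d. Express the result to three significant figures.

R_O ≈ 982 kg O₂/d

Observed yield with endogenous decay: Y_obs = Y / (1 + k_d·θ_c) = 0.413 / (1 + 0.0846 × 20.5) = 0.413 / 2.734 = 0.1510 g VSS/g BOD_L.
Q·(S₀ − S) = 664 × (1890 − 7.43) × 10⁻³ = 1250 kg/d removed.
Biomass synthesised: P_X = Y_obs × 1250 = 188.8 kg VSS/d.
R_O = Q·ΔS − 1.42 P_X = 1250 − 268.1 = 981.9 kg O₂/d.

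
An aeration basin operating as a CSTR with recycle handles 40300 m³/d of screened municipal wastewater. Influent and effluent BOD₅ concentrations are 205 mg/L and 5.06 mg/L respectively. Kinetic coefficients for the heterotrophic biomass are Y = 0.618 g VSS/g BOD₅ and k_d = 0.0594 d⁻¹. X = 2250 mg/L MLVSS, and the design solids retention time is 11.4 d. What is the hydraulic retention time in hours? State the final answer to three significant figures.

Steady-state biomass mass balance: V·X·(1 + k_d·θ_c) = Y·Q·(S₀ − S)·θ_c, so V = 0.618 × 40300 × (205 − 5.06) × 11.4 / [2250 × (1 + 0.0594 × 11.4)] = 5.68×10^7 / 3774 = 15043 m³.
HRT = V/Q = 15043 m³ / 40300 m³·d⁻¹ = 0.3733 d × 24 = 8.959 h.

τ ≈ 8.96 h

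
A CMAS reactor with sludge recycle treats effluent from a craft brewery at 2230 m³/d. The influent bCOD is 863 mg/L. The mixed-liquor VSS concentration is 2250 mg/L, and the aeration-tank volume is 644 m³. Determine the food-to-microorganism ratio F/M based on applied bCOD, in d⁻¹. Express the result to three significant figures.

Food-to-microorganism ratio F/M = Q S₀ / (V X) = 2230 × 863 / (644.0 × 2250) = 1.328 d⁻¹.

F/M ≈ 1.33 d⁻¹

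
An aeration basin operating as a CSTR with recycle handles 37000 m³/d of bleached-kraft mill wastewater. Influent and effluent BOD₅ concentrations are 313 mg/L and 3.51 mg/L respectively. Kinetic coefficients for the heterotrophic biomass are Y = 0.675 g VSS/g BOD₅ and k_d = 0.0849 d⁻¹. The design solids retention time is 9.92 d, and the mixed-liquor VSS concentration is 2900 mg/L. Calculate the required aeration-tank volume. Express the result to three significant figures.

Rearranging the biomass balance for a CMAS with decay, V = Y·Q·ΔS·θ_c / [X·(1+k_d θ_c)] = 0.675 × 37000 × (313 − 3.51) × 9.92 / [2900 × (1 + 0.0849 × 9.92)] = 7.67×10^7 / 5342 = 14352 m³.

V ≈ 14400 m³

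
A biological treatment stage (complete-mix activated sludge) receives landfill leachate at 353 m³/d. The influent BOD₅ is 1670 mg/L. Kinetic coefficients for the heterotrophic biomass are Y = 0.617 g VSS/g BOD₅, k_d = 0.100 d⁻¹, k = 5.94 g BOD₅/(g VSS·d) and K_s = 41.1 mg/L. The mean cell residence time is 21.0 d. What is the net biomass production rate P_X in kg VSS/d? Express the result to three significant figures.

P_X ≈ 117 kg VSS/d

For a completely mixed reactor with recycle the Lawrence–McCarty relation gives S = K_s·(1 + k_d·θ_c) / [θ_c·(Y·k − k_d) − 1] = 41.1 × (1 + 0.100 × 21.0) / [21.0 × (0.617 × 5.94 − 0.100) − 1] = 127.4 / 73.86 = 1.725 mg/L.
Correct the yield for decay: Y_obs = Y/(1 + k_d θ_c) = 0.617 / (1 + 0.100 × 21.0) = 0.617 / 3.100 = 0.1990.
Q·(S₀ − S) = 353 × (1670 − 1.72) × 10⁻³ = 588.9 kg/d removed.
Net biomass production P_X = Y_obs × Q·(S₀ − S) = 0.1990 × 588.9 = 117.2 kg VSS/d.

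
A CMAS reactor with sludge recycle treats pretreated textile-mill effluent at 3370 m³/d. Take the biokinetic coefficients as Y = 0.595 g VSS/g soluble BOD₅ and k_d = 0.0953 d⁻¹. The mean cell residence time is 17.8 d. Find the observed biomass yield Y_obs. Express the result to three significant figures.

Y_obs ≈ 0.221 g VSS/g soluble BOD₅

Correct the yield for decay: Y_obs = Y/(1 + k_d θ_c) = 0.595 / (1 + 0.0953 × 17.8) = 0.595 / 2.696 = 0.2207.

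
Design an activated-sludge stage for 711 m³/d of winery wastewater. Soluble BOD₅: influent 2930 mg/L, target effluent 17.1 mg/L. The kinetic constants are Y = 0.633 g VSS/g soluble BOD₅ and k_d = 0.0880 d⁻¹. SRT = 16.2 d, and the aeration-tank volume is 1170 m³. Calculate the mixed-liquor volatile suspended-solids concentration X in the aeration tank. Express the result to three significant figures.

From V·X·(1 + k_d·θ_c) = Y·Q·(S₀ − S)·θ_c: X = 0.633 × 711 × (2930 − 17.1) × 16.2 / [1170 × (1 + 0.0880 × 16.2)] = 7484 mg/L.

X ≈ 7480 mg/L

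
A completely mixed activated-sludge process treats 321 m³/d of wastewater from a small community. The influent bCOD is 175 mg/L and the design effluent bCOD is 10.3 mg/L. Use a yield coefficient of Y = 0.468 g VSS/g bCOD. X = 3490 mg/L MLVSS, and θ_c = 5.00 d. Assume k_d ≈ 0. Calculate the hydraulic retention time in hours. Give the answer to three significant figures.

V·X = Y·Q·ΔS·θ_c gives V = 0.468 × 321 × (175 − 10.3) × 5.00 / 3490 = 35.45 m³.
Hydraulic retention time τ = V/Q = 35.45 / 321 = 0.1104 d = 2.650 h.

τ ≈ 2.65 h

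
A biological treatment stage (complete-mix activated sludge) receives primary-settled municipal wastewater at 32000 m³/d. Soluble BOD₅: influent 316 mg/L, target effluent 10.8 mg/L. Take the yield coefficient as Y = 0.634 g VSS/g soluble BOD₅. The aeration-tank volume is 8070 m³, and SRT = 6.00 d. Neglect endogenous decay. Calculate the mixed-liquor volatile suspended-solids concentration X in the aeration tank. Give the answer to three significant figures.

X = Y·Q·ΔS·θ_c / V = 0.634 × 32000 × (316 − 10.8) × 6.00 / 8070 = 4604 mg/L.

X ≈ 4600 mg/L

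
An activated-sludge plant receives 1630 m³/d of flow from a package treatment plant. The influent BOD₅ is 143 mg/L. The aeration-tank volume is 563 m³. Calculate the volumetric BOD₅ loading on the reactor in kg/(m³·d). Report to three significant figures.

L_v ≈ 0.414 kg BOD₅/(m³·d)

L_v = Q S₀ / V = 1630 × 143 × 10⁻³ / 563.0 = 0.4140 kg/(m³·d).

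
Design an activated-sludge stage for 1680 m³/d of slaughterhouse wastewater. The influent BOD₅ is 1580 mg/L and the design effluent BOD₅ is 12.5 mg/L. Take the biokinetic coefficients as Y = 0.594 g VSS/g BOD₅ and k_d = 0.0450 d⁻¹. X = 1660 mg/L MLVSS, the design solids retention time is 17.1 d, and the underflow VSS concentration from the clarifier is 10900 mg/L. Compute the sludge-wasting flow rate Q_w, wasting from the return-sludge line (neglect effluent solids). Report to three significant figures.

Q_w ≈ 81.1 m³/d

Rearranging the biomass balance for a CMAS with decay, V = Y·Q·ΔS·θ_c / [X·(1+k_d θ_c)] = 0.594 × 1680 × (1580 − 12.5) × 17.1 / [1660 × (1 + 0.0450 × 17.1)] = 2.67×10^7 / 2937 = 9106 m³.
Wasting from the return line (neglecting effluent solids): Q_w = V·X / (θ_c·X_r) = 9106 × 1660 / (17.1 × 10900) = 81.10 m³/d.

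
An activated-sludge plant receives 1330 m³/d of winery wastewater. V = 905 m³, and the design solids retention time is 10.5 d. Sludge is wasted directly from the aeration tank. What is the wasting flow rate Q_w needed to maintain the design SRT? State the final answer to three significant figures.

Q_w ≈ 86.2 m³/d

For wasting at MLVSS concentration, Q_w = V/θ_c = 905.0/10.5 = 86.19 m³/d.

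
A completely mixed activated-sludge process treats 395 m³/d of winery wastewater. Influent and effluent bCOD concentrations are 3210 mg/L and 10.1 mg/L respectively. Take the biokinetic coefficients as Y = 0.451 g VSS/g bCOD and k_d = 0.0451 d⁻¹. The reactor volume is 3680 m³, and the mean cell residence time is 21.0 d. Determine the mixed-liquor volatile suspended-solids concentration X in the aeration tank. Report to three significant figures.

X ≈ 1670 mg/L

Solving the biomass balance for X: X = Y Q (S₀−S) θ_c / [V (1+k_d θ_c)] = 0.451 × 395 × (3210 − 10.1) × 21.0 / [3680 × (1 + 0.0451 × 21.0)] = 1671 mg/L.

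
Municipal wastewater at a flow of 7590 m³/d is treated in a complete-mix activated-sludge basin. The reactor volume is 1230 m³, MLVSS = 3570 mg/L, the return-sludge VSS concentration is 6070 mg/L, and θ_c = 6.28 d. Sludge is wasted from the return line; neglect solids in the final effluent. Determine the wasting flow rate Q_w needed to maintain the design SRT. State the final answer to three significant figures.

Q_w ≈ 115 m³/d

θ_c = V·X/(Q_w·X_r) when wasting from the recycle, so Q_w = V·X/(θ_c·X_r) = 1230 × 3570 / (6.28 × 6070) = 115.2 m³/d.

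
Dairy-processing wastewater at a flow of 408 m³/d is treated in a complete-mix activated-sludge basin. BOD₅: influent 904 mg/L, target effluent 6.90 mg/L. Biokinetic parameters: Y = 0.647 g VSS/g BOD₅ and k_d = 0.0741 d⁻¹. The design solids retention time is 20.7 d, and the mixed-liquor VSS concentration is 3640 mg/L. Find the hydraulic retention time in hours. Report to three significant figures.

τ ≈ 31.3 h

Steady-state biomass mass balance: V·X·(1 + k_d·θ_c) = Y·Q·(S₀ − S)·θ_c, so V = 0.647 × 408 × (904 − 6.90) × 20.7 / [3640 × (1 + 0.0741 × 20.7)] = 4.9×10^6 / 9223 = 531.5 m³.
HRT = V/Q = 531.5 m³ / 408 m³·d⁻¹ = 1.303 d × 24 = 31.26 h.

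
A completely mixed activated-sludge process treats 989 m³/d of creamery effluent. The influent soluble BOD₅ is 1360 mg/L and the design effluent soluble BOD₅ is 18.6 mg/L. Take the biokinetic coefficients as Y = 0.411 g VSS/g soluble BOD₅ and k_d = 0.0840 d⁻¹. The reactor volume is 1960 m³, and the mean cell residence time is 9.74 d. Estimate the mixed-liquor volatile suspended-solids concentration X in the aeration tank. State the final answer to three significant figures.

X ≈ 1490 mg/L

From V·X·(1 + k_d·θ_c) = Y·Q·(S₀ − S)·θ_c: X = 0.411 × 989 × (1360 − 18.6) × 9.74 / [1960 × (1 + 0.0840 × 9.74)] = 1490 mg/L.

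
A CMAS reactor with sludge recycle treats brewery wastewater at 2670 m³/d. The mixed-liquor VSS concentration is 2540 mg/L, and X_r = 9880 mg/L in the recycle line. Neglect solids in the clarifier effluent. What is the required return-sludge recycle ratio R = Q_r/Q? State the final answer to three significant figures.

Mass balance around the secondary clarifier (neglecting effluent solids): R = X / (X_r − X) = 2540 / (9880 − 2540) = 0.3460.

R ≈ 0.346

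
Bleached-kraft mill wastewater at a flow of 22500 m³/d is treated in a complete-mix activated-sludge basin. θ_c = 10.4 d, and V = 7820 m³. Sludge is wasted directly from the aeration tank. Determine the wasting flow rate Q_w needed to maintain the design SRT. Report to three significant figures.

For wasting at MLVSS concentration, Q_w = V/θ_c = 7820/10.4 = 751.9 m³/d.

Q_w ≈ 752 m³/d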